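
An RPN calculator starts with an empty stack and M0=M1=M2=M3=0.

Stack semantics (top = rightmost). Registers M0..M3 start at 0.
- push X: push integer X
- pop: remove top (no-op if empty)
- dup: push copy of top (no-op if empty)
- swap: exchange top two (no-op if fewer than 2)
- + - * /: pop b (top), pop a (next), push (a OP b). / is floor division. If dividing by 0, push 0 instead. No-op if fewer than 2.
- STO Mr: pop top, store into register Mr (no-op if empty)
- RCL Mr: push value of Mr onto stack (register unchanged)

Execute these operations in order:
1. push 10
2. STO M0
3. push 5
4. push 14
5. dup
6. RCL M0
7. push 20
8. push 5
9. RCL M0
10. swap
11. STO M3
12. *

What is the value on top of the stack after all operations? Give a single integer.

Answer: 200

Derivation:
After op 1 (push 10): stack=[10] mem=[0,0,0,0]
After op 2 (STO M0): stack=[empty] mem=[10,0,0,0]
After op 3 (push 5): stack=[5] mem=[10,0,0,0]
After op 4 (push 14): stack=[5,14] mem=[10,0,0,0]
After op 5 (dup): stack=[5,14,14] mem=[10,0,0,0]
After op 6 (RCL M0): stack=[5,14,14,10] mem=[10,0,0,0]
After op 7 (push 20): stack=[5,14,14,10,20] mem=[10,0,0,0]
After op 8 (push 5): stack=[5,14,14,10,20,5] mem=[10,0,0,0]
After op 9 (RCL M0): stack=[5,14,14,10,20,5,10] mem=[10,0,0,0]
After op 10 (swap): stack=[5,14,14,10,20,10,5] mem=[10,0,0,0]
After op 11 (STO M3): stack=[5,14,14,10,20,10] mem=[10,0,0,5]
After op 12 (*): stack=[5,14,14,10,200] mem=[10,0,0,5]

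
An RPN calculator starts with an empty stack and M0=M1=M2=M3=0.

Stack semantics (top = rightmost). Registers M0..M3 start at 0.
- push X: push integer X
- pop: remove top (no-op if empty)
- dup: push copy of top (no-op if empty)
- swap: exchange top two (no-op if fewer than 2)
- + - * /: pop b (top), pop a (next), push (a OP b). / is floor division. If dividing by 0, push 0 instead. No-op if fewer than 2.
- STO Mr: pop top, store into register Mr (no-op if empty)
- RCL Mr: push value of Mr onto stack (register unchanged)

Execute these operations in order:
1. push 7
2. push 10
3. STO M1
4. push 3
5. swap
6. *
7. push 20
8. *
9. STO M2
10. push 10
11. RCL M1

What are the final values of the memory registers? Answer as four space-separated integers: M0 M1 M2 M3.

After op 1 (push 7): stack=[7] mem=[0,0,0,0]
After op 2 (push 10): stack=[7,10] mem=[0,0,0,0]
After op 3 (STO M1): stack=[7] mem=[0,10,0,0]
After op 4 (push 3): stack=[7,3] mem=[0,10,0,0]
After op 5 (swap): stack=[3,7] mem=[0,10,0,0]
After op 6 (*): stack=[21] mem=[0,10,0,0]
After op 7 (push 20): stack=[21,20] mem=[0,10,0,0]
After op 8 (*): stack=[420] mem=[0,10,0,0]
After op 9 (STO M2): stack=[empty] mem=[0,10,420,0]
After op 10 (push 10): stack=[10] mem=[0,10,420,0]
After op 11 (RCL M1): stack=[10,10] mem=[0,10,420,0]

Answer: 0 10 420 0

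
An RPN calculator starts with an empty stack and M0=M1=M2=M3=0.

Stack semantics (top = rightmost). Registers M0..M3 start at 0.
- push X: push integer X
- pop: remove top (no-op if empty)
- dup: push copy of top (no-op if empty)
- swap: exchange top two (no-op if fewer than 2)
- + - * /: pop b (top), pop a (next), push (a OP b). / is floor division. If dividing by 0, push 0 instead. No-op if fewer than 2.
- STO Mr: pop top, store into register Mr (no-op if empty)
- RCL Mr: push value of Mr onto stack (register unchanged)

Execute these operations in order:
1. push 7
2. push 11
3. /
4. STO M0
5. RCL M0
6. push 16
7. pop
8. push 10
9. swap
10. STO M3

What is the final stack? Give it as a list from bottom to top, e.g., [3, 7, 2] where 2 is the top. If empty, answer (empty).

After op 1 (push 7): stack=[7] mem=[0,0,0,0]
After op 2 (push 11): stack=[7,11] mem=[0,0,0,0]
After op 3 (/): stack=[0] mem=[0,0,0,0]
After op 4 (STO M0): stack=[empty] mem=[0,0,0,0]
After op 5 (RCL M0): stack=[0] mem=[0,0,0,0]
After op 6 (push 16): stack=[0,16] mem=[0,0,0,0]
After op 7 (pop): stack=[0] mem=[0,0,0,0]
After op 8 (push 10): stack=[0,10] mem=[0,0,0,0]
After op 9 (swap): stack=[10,0] mem=[0,0,0,0]
After op 10 (STO M3): stack=[10] mem=[0,0,0,0]

Answer: [10]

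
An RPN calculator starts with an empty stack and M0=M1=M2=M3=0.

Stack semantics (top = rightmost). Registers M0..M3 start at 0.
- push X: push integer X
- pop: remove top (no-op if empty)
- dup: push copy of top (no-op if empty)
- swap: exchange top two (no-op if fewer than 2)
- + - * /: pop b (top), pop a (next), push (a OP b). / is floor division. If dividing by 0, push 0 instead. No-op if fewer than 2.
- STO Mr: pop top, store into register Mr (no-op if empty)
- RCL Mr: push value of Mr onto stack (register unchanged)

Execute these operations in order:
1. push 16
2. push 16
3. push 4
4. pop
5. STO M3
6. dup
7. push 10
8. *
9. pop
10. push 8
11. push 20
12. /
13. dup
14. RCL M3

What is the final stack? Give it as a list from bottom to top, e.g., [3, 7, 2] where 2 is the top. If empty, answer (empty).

Answer: [16, 0, 0, 16]

Derivation:
After op 1 (push 16): stack=[16] mem=[0,0,0,0]
After op 2 (push 16): stack=[16,16] mem=[0,0,0,0]
After op 3 (push 4): stack=[16,16,4] mem=[0,0,0,0]
After op 4 (pop): stack=[16,16] mem=[0,0,0,0]
After op 5 (STO M3): stack=[16] mem=[0,0,0,16]
After op 6 (dup): stack=[16,16] mem=[0,0,0,16]
After op 7 (push 10): stack=[16,16,10] mem=[0,0,0,16]
After op 8 (*): stack=[16,160] mem=[0,0,0,16]
After op 9 (pop): stack=[16] mem=[0,0,0,16]
After op 10 (push 8): stack=[16,8] mem=[0,0,0,16]
After op 11 (push 20): stack=[16,8,20] mem=[0,0,0,16]
After op 12 (/): stack=[16,0] mem=[0,0,0,16]
After op 13 (dup): stack=[16,0,0] mem=[0,0,0,16]
After op 14 (RCL M3): stack=[16,0,0,16] mem=[0,0,0,16]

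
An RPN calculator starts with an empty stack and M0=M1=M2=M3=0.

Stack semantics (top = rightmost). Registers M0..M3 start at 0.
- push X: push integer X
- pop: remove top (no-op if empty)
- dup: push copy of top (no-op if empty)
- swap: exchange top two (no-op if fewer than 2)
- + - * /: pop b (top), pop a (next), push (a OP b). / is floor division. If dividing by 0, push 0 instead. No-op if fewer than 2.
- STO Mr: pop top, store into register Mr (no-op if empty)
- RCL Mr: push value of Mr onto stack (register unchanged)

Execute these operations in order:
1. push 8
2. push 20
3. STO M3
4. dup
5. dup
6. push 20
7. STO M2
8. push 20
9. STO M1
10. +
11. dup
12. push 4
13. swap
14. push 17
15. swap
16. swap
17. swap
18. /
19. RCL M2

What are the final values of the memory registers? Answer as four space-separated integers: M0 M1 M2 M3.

Answer: 0 20 20 20

Derivation:
After op 1 (push 8): stack=[8] mem=[0,0,0,0]
After op 2 (push 20): stack=[8,20] mem=[0,0,0,0]
After op 3 (STO M3): stack=[8] mem=[0,0,0,20]
After op 4 (dup): stack=[8,8] mem=[0,0,0,20]
After op 5 (dup): stack=[8,8,8] mem=[0,0,0,20]
After op 6 (push 20): stack=[8,8,8,20] mem=[0,0,0,20]
After op 7 (STO M2): stack=[8,8,8] mem=[0,0,20,20]
After op 8 (push 20): stack=[8,8,8,20] mem=[0,0,20,20]
After op 9 (STO M1): stack=[8,8,8] mem=[0,20,20,20]
After op 10 (+): stack=[8,16] mem=[0,20,20,20]
After op 11 (dup): stack=[8,16,16] mem=[0,20,20,20]
After op 12 (push 4): stack=[8,16,16,4] mem=[0,20,20,20]
After op 13 (swap): stack=[8,16,4,16] mem=[0,20,20,20]
After op 14 (push 17): stack=[8,16,4,16,17] mem=[0,20,20,20]
After op 15 (swap): stack=[8,16,4,17,16] mem=[0,20,20,20]
After op 16 (swap): stack=[8,16,4,16,17] mem=[0,20,20,20]
After op 17 (swap): stack=[8,16,4,17,16] mem=[0,20,20,20]
After op 18 (/): stack=[8,16,4,1] mem=[0,20,20,20]
After op 19 (RCL M2): stack=[8,16,4,1,20] mem=[0,20,20,20]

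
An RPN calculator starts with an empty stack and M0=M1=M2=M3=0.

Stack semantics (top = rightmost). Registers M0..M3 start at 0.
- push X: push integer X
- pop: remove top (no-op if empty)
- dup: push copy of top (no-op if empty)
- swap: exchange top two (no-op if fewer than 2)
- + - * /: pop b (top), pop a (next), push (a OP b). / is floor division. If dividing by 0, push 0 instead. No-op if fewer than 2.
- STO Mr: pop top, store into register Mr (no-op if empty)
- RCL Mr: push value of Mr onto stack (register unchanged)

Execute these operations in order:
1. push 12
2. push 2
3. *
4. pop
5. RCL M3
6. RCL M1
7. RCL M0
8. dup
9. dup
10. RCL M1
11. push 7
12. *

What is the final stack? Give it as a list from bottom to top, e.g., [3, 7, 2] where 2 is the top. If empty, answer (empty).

After op 1 (push 12): stack=[12] mem=[0,0,0,0]
After op 2 (push 2): stack=[12,2] mem=[0,0,0,0]
After op 3 (*): stack=[24] mem=[0,0,0,0]
After op 4 (pop): stack=[empty] mem=[0,0,0,0]
After op 5 (RCL M3): stack=[0] mem=[0,0,0,0]
After op 6 (RCL M1): stack=[0,0] mem=[0,0,0,0]
After op 7 (RCL M0): stack=[0,0,0] mem=[0,0,0,0]
After op 8 (dup): stack=[0,0,0,0] mem=[0,0,0,0]
After op 9 (dup): stack=[0,0,0,0,0] mem=[0,0,0,0]
After op 10 (RCL M1): stack=[0,0,0,0,0,0] mem=[0,0,0,0]
After op 11 (push 7): stack=[0,0,0,0,0,0,7] mem=[0,0,0,0]
After op 12 (*): stack=[0,0,0,0,0,0] mem=[0,0,0,0]

Answer: [0, 0, 0, 0, 0, 0]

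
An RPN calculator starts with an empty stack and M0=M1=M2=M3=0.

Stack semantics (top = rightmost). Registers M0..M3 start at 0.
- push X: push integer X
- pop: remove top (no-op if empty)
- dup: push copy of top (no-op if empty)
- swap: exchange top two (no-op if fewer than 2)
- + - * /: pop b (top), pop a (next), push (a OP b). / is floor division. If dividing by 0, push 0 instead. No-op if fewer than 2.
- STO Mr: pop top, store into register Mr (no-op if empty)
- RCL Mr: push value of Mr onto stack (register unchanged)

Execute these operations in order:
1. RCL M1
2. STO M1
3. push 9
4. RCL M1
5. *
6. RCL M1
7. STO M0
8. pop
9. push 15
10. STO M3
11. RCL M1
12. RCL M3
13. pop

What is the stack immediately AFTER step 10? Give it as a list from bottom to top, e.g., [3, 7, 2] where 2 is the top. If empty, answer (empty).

After op 1 (RCL M1): stack=[0] mem=[0,0,0,0]
After op 2 (STO M1): stack=[empty] mem=[0,0,0,0]
After op 3 (push 9): stack=[9] mem=[0,0,0,0]
After op 4 (RCL M1): stack=[9,0] mem=[0,0,0,0]
After op 5 (*): stack=[0] mem=[0,0,0,0]
After op 6 (RCL M1): stack=[0,0] mem=[0,0,0,0]
After op 7 (STO M0): stack=[0] mem=[0,0,0,0]
After op 8 (pop): stack=[empty] mem=[0,0,0,0]
After op 9 (push 15): stack=[15] mem=[0,0,0,0]
After op 10 (STO M3): stack=[empty] mem=[0,0,0,15]

(empty)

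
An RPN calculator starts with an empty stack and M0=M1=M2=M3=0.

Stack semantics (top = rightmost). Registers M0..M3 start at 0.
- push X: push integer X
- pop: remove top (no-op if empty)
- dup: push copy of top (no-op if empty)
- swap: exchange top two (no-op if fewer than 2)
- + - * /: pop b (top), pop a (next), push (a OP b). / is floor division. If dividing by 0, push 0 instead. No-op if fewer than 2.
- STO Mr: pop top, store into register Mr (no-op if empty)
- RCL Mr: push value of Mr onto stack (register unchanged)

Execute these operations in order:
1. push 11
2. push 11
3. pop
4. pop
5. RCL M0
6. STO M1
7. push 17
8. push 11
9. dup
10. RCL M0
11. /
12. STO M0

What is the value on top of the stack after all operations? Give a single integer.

After op 1 (push 11): stack=[11] mem=[0,0,0,0]
After op 2 (push 11): stack=[11,11] mem=[0,0,0,0]
After op 3 (pop): stack=[11] mem=[0,0,0,0]
After op 4 (pop): stack=[empty] mem=[0,0,0,0]
After op 5 (RCL M0): stack=[0] mem=[0,0,0,0]
After op 6 (STO M1): stack=[empty] mem=[0,0,0,0]
After op 7 (push 17): stack=[17] mem=[0,0,0,0]
After op 8 (push 11): stack=[17,11] mem=[0,0,0,0]
After op 9 (dup): stack=[17,11,11] mem=[0,0,0,0]
After op 10 (RCL M0): stack=[17,11,11,0] mem=[0,0,0,0]
After op 11 (/): stack=[17,11,0] mem=[0,0,0,0]
After op 12 (STO M0): stack=[17,11] mem=[0,0,0,0]

Answer: 11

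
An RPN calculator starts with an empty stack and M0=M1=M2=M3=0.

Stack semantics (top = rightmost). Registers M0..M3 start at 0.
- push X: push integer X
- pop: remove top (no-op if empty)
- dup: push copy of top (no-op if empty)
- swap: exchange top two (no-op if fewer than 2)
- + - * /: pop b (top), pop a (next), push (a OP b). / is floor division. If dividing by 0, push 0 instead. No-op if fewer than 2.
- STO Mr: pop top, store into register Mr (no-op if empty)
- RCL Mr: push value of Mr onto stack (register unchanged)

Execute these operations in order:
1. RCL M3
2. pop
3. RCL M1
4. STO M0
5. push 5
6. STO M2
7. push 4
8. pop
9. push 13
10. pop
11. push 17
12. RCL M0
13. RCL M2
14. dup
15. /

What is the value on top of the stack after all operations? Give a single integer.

After op 1 (RCL M3): stack=[0] mem=[0,0,0,0]
After op 2 (pop): stack=[empty] mem=[0,0,0,0]
After op 3 (RCL M1): stack=[0] mem=[0,0,0,0]
After op 4 (STO M0): stack=[empty] mem=[0,0,0,0]
After op 5 (push 5): stack=[5] mem=[0,0,0,0]
After op 6 (STO M2): stack=[empty] mem=[0,0,5,0]
After op 7 (push 4): stack=[4] mem=[0,0,5,0]
After op 8 (pop): stack=[empty] mem=[0,0,5,0]
After op 9 (push 13): stack=[13] mem=[0,0,5,0]
After op 10 (pop): stack=[empty] mem=[0,0,5,0]
After op 11 (push 17): stack=[17] mem=[0,0,5,0]
After op 12 (RCL M0): stack=[17,0] mem=[0,0,5,0]
After op 13 (RCL M2): stack=[17,0,5] mem=[0,0,5,0]
After op 14 (dup): stack=[17,0,5,5] mem=[0,0,5,0]
After op 15 (/): stack=[17,0,1] mem=[0,0,5,0]

Answer: 1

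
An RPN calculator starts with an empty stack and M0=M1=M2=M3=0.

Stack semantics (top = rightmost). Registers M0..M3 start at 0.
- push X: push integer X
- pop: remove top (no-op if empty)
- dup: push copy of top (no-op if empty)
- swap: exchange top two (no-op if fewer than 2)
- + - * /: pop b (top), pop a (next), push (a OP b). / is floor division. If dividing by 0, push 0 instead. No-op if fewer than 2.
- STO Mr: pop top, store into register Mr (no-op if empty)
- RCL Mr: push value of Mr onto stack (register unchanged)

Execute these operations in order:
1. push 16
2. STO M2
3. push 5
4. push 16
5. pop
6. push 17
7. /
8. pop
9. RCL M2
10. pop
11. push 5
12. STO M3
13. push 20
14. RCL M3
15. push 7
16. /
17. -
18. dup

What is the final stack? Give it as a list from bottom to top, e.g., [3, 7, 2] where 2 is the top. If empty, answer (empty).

After op 1 (push 16): stack=[16] mem=[0,0,0,0]
After op 2 (STO M2): stack=[empty] mem=[0,0,16,0]
After op 3 (push 5): stack=[5] mem=[0,0,16,0]
After op 4 (push 16): stack=[5,16] mem=[0,0,16,0]
After op 5 (pop): stack=[5] mem=[0,0,16,0]
After op 6 (push 17): stack=[5,17] mem=[0,0,16,0]
After op 7 (/): stack=[0] mem=[0,0,16,0]
After op 8 (pop): stack=[empty] mem=[0,0,16,0]
After op 9 (RCL M2): stack=[16] mem=[0,0,16,0]
After op 10 (pop): stack=[empty] mem=[0,0,16,0]
After op 11 (push 5): stack=[5] mem=[0,0,16,0]
After op 12 (STO M3): stack=[empty] mem=[0,0,16,5]
After op 13 (push 20): stack=[20] mem=[0,0,16,5]
After op 14 (RCL M3): stack=[20,5] mem=[0,0,16,5]
After op 15 (push 7): stack=[20,5,7] mem=[0,0,16,5]
After op 16 (/): stack=[20,0] mem=[0,0,16,5]
After op 17 (-): stack=[20] mem=[0,0,16,5]
After op 18 (dup): stack=[20,20] mem=[0,0,16,5]

Answer: [20, 20]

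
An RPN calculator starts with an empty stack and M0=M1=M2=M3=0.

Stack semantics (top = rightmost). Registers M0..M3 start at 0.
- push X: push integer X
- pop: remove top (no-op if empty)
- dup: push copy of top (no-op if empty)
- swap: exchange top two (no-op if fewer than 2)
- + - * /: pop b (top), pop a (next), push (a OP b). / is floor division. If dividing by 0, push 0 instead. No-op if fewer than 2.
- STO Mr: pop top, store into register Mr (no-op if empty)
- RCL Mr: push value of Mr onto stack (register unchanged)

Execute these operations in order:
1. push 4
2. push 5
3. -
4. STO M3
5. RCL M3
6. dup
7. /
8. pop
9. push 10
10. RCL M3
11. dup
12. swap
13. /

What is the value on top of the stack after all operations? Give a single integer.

After op 1 (push 4): stack=[4] mem=[0,0,0,0]
After op 2 (push 5): stack=[4,5] mem=[0,0,0,0]
After op 3 (-): stack=[-1] mem=[0,0,0,0]
After op 4 (STO M3): stack=[empty] mem=[0,0,0,-1]
After op 5 (RCL M3): stack=[-1] mem=[0,0,0,-1]
After op 6 (dup): stack=[-1,-1] mem=[0,0,0,-1]
After op 7 (/): stack=[1] mem=[0,0,0,-1]
After op 8 (pop): stack=[empty] mem=[0,0,0,-1]
After op 9 (push 10): stack=[10] mem=[0,0,0,-1]
After op 10 (RCL M3): stack=[10,-1] mem=[0,0,0,-1]
After op 11 (dup): stack=[10,-1,-1] mem=[0,0,0,-1]
After op 12 (swap): stack=[10,-1,-1] mem=[0,0,0,-1]
After op 13 (/): stack=[10,1] mem=[0,0,0,-1]

Answer: 1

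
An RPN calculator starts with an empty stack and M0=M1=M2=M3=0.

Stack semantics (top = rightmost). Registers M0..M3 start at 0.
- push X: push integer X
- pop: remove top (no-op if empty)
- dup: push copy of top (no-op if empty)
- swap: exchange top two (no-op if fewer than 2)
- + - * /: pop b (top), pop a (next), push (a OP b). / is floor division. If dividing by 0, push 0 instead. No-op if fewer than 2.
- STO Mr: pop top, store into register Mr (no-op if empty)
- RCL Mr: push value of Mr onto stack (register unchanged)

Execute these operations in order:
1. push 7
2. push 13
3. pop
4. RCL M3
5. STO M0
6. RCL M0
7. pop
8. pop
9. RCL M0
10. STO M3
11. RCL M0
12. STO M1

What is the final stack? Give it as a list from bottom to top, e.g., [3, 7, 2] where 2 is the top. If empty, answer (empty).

After op 1 (push 7): stack=[7] mem=[0,0,0,0]
After op 2 (push 13): stack=[7,13] mem=[0,0,0,0]
After op 3 (pop): stack=[7] mem=[0,0,0,0]
After op 4 (RCL M3): stack=[7,0] mem=[0,0,0,0]
After op 5 (STO M0): stack=[7] mem=[0,0,0,0]
After op 6 (RCL M0): stack=[7,0] mem=[0,0,0,0]
After op 7 (pop): stack=[7] mem=[0,0,0,0]
After op 8 (pop): stack=[empty] mem=[0,0,0,0]
After op 9 (RCL M0): stack=[0] mem=[0,0,0,0]
After op 10 (STO M3): stack=[empty] mem=[0,0,0,0]
After op 11 (RCL M0): stack=[0] mem=[0,0,0,0]
After op 12 (STO M1): stack=[empty] mem=[0,0,0,0]

Answer: (empty)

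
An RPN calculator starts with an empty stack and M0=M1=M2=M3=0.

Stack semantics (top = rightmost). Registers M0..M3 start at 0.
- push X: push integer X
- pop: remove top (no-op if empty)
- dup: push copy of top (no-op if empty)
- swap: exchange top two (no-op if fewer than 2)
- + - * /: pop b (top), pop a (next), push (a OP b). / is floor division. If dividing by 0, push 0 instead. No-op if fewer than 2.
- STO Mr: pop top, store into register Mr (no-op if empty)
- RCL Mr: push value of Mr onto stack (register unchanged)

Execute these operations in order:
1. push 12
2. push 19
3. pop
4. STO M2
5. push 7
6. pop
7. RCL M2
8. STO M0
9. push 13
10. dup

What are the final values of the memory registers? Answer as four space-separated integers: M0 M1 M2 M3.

Answer: 12 0 12 0

Derivation:
After op 1 (push 12): stack=[12] mem=[0,0,0,0]
After op 2 (push 19): stack=[12,19] mem=[0,0,0,0]
After op 3 (pop): stack=[12] mem=[0,0,0,0]
After op 4 (STO M2): stack=[empty] mem=[0,0,12,0]
After op 5 (push 7): stack=[7] mem=[0,0,12,0]
After op 6 (pop): stack=[empty] mem=[0,0,12,0]
After op 7 (RCL M2): stack=[12] mem=[0,0,12,0]
After op 8 (STO M0): stack=[empty] mem=[12,0,12,0]
After op 9 (push 13): stack=[13] mem=[12,0,12,0]
After op 10 (dup): stack=[13,13] mem=[12,0,12,0]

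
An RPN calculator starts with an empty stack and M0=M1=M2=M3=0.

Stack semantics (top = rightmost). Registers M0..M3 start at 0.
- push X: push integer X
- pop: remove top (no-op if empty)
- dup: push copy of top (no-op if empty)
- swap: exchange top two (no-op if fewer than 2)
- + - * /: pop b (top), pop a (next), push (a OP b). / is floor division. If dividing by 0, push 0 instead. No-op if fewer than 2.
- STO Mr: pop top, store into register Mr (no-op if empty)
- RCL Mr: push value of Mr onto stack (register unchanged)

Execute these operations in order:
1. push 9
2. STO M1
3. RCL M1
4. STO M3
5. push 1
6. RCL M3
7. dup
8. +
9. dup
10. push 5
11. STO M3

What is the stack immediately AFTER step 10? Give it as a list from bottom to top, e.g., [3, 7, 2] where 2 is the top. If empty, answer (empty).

After op 1 (push 9): stack=[9] mem=[0,0,0,0]
After op 2 (STO M1): stack=[empty] mem=[0,9,0,0]
After op 3 (RCL M1): stack=[9] mem=[0,9,0,0]
After op 4 (STO M3): stack=[empty] mem=[0,9,0,9]
After op 5 (push 1): stack=[1] mem=[0,9,0,9]
After op 6 (RCL M3): stack=[1,9] mem=[0,9,0,9]
After op 7 (dup): stack=[1,9,9] mem=[0,9,0,9]
After op 8 (+): stack=[1,18] mem=[0,9,0,9]
After op 9 (dup): stack=[1,18,18] mem=[0,9,0,9]
After op 10 (push 5): stack=[1,18,18,5] mem=[0,9,0,9]

[1, 18, 18, 5]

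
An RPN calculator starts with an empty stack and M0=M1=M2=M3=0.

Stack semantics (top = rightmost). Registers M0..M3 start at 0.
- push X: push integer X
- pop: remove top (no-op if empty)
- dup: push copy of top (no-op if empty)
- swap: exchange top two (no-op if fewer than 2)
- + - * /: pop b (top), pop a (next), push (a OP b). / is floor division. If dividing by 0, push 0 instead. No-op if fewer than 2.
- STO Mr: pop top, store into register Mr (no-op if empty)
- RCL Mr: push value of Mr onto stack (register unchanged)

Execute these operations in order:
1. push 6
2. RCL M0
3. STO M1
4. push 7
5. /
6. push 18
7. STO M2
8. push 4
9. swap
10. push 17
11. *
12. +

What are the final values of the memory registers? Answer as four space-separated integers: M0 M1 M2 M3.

Answer: 0 0 18 0

Derivation:
After op 1 (push 6): stack=[6] mem=[0,0,0,0]
After op 2 (RCL M0): stack=[6,0] mem=[0,0,0,0]
After op 3 (STO M1): stack=[6] mem=[0,0,0,0]
After op 4 (push 7): stack=[6,7] mem=[0,0,0,0]
After op 5 (/): stack=[0] mem=[0,0,0,0]
After op 6 (push 18): stack=[0,18] mem=[0,0,0,0]
After op 7 (STO M2): stack=[0] mem=[0,0,18,0]
After op 8 (push 4): stack=[0,4] mem=[0,0,18,0]
After op 9 (swap): stack=[4,0] mem=[0,0,18,0]
After op 10 (push 17): stack=[4,0,17] mem=[0,0,18,0]
After op 11 (*): stack=[4,0] mem=[0,0,18,0]
After op 12 (+): stack=[4] mem=[0,0,18,0]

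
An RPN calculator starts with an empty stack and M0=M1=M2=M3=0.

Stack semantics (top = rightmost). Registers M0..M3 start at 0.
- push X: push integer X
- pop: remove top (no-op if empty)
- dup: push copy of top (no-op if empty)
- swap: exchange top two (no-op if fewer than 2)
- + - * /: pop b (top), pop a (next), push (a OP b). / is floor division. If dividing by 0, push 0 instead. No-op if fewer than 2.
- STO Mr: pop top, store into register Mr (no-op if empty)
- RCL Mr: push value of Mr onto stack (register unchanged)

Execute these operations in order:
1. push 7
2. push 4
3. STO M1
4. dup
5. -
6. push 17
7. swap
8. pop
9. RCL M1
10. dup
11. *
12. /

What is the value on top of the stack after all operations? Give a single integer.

After op 1 (push 7): stack=[7] mem=[0,0,0,0]
After op 2 (push 4): stack=[7,4] mem=[0,0,0,0]
After op 3 (STO M1): stack=[7] mem=[0,4,0,0]
After op 4 (dup): stack=[7,7] mem=[0,4,0,0]
After op 5 (-): stack=[0] mem=[0,4,0,0]
After op 6 (push 17): stack=[0,17] mem=[0,4,0,0]
After op 7 (swap): stack=[17,0] mem=[0,4,0,0]
After op 8 (pop): stack=[17] mem=[0,4,0,0]
After op 9 (RCL M1): stack=[17,4] mem=[0,4,0,0]
After op 10 (dup): stack=[17,4,4] mem=[0,4,0,0]
After op 11 (*): stack=[17,16] mem=[0,4,0,0]
After op 12 (/): stack=[1] mem=[0,4,0,0]

Answer: 1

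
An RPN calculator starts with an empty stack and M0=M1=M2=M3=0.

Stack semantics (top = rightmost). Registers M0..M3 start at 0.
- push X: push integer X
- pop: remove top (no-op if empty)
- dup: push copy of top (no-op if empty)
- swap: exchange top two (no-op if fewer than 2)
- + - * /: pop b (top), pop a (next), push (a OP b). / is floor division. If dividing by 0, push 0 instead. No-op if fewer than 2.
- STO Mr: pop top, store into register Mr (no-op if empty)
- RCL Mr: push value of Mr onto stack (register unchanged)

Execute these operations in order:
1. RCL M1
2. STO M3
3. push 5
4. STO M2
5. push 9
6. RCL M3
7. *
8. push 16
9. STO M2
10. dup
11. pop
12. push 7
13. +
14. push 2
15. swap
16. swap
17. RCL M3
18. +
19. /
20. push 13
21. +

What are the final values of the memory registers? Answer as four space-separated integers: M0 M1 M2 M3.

After op 1 (RCL M1): stack=[0] mem=[0,0,0,0]
After op 2 (STO M3): stack=[empty] mem=[0,0,0,0]
After op 3 (push 5): stack=[5] mem=[0,0,0,0]
After op 4 (STO M2): stack=[empty] mem=[0,0,5,0]
After op 5 (push 9): stack=[9] mem=[0,0,5,0]
After op 6 (RCL M3): stack=[9,0] mem=[0,0,5,0]
After op 7 (*): stack=[0] mem=[0,0,5,0]
After op 8 (push 16): stack=[0,16] mem=[0,0,5,0]
After op 9 (STO M2): stack=[0] mem=[0,0,16,0]
After op 10 (dup): stack=[0,0] mem=[0,0,16,0]
After op 11 (pop): stack=[0] mem=[0,0,16,0]
After op 12 (push 7): stack=[0,7] mem=[0,0,16,0]
After op 13 (+): stack=[7] mem=[0,0,16,0]
After op 14 (push 2): stack=[7,2] mem=[0,0,16,0]
After op 15 (swap): stack=[2,7] mem=[0,0,16,0]
After op 16 (swap): stack=[7,2] mem=[0,0,16,0]
After op 17 (RCL M3): stack=[7,2,0] mem=[0,0,16,0]
After op 18 (+): stack=[7,2] mem=[0,0,16,0]
After op 19 (/): stack=[3] mem=[0,0,16,0]
After op 20 (push 13): stack=[3,13] mem=[0,0,16,0]
After op 21 (+): stack=[16] mem=[0,0,16,0]

Answer: 0 0 16 0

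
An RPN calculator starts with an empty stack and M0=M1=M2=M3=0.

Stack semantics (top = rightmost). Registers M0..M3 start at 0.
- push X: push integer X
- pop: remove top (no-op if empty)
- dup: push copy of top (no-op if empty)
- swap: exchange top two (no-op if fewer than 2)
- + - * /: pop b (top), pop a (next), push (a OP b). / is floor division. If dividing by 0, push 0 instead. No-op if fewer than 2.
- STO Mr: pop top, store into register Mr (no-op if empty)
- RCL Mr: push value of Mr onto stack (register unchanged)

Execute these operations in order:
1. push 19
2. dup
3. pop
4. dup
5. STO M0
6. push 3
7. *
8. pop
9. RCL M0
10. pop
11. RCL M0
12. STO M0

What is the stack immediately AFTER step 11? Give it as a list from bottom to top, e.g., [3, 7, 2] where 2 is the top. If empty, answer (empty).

After op 1 (push 19): stack=[19] mem=[0,0,0,0]
After op 2 (dup): stack=[19,19] mem=[0,0,0,0]
After op 3 (pop): stack=[19] mem=[0,0,0,0]
After op 4 (dup): stack=[19,19] mem=[0,0,0,0]
After op 5 (STO M0): stack=[19] mem=[19,0,0,0]
After op 6 (push 3): stack=[19,3] mem=[19,0,0,0]
After op 7 (*): stack=[57] mem=[19,0,0,0]
After op 8 (pop): stack=[empty] mem=[19,0,0,0]
After op 9 (RCL M0): stack=[19] mem=[19,0,0,0]
After op 10 (pop): stack=[empty] mem=[19,0,0,0]
After op 11 (RCL M0): stack=[19] mem=[19,0,0,0]

[19]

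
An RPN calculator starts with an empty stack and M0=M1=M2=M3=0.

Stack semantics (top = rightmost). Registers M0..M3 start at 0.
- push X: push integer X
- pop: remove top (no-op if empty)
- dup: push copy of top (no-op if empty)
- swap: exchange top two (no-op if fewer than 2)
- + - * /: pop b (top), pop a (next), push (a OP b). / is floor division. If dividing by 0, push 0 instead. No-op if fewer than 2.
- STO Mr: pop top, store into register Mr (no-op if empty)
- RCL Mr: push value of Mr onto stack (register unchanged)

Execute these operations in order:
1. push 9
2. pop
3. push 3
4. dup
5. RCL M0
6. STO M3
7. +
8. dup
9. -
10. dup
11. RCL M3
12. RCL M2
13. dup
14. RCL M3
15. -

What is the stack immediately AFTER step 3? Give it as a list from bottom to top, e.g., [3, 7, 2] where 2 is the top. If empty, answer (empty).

After op 1 (push 9): stack=[9] mem=[0,0,0,0]
After op 2 (pop): stack=[empty] mem=[0,0,0,0]
After op 3 (push 3): stack=[3] mem=[0,0,0,0]

[3]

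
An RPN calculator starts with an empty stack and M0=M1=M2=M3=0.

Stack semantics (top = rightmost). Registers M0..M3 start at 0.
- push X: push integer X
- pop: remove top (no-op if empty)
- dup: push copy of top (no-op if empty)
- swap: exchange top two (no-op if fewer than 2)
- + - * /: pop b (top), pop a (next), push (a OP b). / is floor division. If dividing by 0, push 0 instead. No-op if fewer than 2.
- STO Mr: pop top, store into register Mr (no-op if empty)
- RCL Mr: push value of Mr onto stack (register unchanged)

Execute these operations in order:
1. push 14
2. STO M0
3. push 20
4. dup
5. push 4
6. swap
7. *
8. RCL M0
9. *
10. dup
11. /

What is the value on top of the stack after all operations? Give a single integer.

Answer: 1

Derivation:
After op 1 (push 14): stack=[14] mem=[0,0,0,0]
After op 2 (STO M0): stack=[empty] mem=[14,0,0,0]
After op 3 (push 20): stack=[20] mem=[14,0,0,0]
After op 4 (dup): stack=[20,20] mem=[14,0,0,0]
After op 5 (push 4): stack=[20,20,4] mem=[14,0,0,0]
After op 6 (swap): stack=[20,4,20] mem=[14,0,0,0]
After op 7 (*): stack=[20,80] mem=[14,0,0,0]
After op 8 (RCL M0): stack=[20,80,14] mem=[14,0,0,0]
After op 9 (*): stack=[20,1120] mem=[14,0,0,0]
After op 10 (dup): stack=[20,1120,1120] mem=[14,0,0,0]
After op 11 (/): stack=[20,1] mem=[14,0,0,0]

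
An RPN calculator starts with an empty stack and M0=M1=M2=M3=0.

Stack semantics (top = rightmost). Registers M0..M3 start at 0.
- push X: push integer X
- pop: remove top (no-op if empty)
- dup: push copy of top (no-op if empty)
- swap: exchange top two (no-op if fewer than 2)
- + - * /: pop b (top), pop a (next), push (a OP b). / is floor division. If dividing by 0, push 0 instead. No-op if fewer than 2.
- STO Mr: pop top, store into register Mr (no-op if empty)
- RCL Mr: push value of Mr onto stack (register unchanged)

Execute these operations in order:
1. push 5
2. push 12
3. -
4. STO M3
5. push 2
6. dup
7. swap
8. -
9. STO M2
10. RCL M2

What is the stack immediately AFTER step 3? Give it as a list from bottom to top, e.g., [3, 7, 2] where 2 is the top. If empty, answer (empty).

After op 1 (push 5): stack=[5] mem=[0,0,0,0]
After op 2 (push 12): stack=[5,12] mem=[0,0,0,0]
After op 3 (-): stack=[-7] mem=[0,0,0,0]

[-7]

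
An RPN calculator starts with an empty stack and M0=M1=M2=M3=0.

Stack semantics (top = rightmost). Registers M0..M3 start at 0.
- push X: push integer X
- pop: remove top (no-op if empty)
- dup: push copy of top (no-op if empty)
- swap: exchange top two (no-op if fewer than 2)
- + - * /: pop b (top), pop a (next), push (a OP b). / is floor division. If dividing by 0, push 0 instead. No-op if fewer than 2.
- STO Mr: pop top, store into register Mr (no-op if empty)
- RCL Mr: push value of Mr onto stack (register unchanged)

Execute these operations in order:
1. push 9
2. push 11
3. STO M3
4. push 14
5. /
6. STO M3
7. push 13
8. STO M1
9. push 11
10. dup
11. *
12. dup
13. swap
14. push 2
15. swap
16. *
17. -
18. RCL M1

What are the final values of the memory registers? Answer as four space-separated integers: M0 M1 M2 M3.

Answer: 0 13 0 0

Derivation:
After op 1 (push 9): stack=[9] mem=[0,0,0,0]
After op 2 (push 11): stack=[9,11] mem=[0,0,0,0]
After op 3 (STO M3): stack=[9] mem=[0,0,0,11]
After op 4 (push 14): stack=[9,14] mem=[0,0,0,11]
After op 5 (/): stack=[0] mem=[0,0,0,11]
After op 6 (STO M3): stack=[empty] mem=[0,0,0,0]
After op 7 (push 13): stack=[13] mem=[0,0,0,0]
After op 8 (STO M1): stack=[empty] mem=[0,13,0,0]
After op 9 (push 11): stack=[11] mem=[0,13,0,0]
After op 10 (dup): stack=[11,11] mem=[0,13,0,0]
After op 11 (*): stack=[121] mem=[0,13,0,0]
After op 12 (dup): stack=[121,121] mem=[0,13,0,0]
After op 13 (swap): stack=[121,121] mem=[0,13,0,0]
After op 14 (push 2): stack=[121,121,2] mem=[0,13,0,0]
After op 15 (swap): stack=[121,2,121] mem=[0,13,0,0]
After op 16 (*): stack=[121,242] mem=[0,13,0,0]
After op 17 (-): stack=[-121] mem=[0,13,0,0]
After op 18 (RCL M1): stack=[-121,13] mem=[0,13,0,0]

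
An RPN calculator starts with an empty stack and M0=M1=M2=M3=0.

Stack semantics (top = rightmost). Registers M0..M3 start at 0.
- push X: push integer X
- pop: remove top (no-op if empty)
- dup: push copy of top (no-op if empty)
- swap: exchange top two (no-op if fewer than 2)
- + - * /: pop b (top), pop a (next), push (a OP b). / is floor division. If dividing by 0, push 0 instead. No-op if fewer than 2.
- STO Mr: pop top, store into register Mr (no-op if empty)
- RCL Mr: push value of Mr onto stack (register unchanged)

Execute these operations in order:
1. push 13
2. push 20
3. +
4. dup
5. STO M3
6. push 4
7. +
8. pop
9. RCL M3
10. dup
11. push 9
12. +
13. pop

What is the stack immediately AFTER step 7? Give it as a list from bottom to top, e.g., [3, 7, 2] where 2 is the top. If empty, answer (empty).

After op 1 (push 13): stack=[13] mem=[0,0,0,0]
After op 2 (push 20): stack=[13,20] mem=[0,0,0,0]
After op 3 (+): stack=[33] mem=[0,0,0,0]
After op 4 (dup): stack=[33,33] mem=[0,0,0,0]
After op 5 (STO M3): stack=[33] mem=[0,0,0,33]
After op 6 (push 4): stack=[33,4] mem=[0,0,0,33]
After op 7 (+): stack=[37] mem=[0,0,0,33]

[37]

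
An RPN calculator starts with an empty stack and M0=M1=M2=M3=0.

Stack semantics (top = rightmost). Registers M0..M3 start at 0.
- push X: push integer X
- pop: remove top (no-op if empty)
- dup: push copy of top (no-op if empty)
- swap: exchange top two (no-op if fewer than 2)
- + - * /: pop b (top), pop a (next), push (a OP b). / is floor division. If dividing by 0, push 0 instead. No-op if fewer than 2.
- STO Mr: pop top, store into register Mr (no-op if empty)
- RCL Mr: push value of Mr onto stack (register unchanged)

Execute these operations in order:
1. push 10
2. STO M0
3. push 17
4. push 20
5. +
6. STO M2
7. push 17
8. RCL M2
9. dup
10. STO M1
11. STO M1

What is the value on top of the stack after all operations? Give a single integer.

Answer: 17

Derivation:
After op 1 (push 10): stack=[10] mem=[0,0,0,0]
After op 2 (STO M0): stack=[empty] mem=[10,0,0,0]
After op 3 (push 17): stack=[17] mem=[10,0,0,0]
After op 4 (push 20): stack=[17,20] mem=[10,0,0,0]
After op 5 (+): stack=[37] mem=[10,0,0,0]
After op 6 (STO M2): stack=[empty] mem=[10,0,37,0]
After op 7 (push 17): stack=[17] mem=[10,0,37,0]
After op 8 (RCL M2): stack=[17,37] mem=[10,0,37,0]
After op 9 (dup): stack=[17,37,37] mem=[10,0,37,0]
After op 10 (STO M1): stack=[17,37] mem=[10,37,37,0]
After op 11 (STO M1): stack=[17] mem=[10,37,37,0]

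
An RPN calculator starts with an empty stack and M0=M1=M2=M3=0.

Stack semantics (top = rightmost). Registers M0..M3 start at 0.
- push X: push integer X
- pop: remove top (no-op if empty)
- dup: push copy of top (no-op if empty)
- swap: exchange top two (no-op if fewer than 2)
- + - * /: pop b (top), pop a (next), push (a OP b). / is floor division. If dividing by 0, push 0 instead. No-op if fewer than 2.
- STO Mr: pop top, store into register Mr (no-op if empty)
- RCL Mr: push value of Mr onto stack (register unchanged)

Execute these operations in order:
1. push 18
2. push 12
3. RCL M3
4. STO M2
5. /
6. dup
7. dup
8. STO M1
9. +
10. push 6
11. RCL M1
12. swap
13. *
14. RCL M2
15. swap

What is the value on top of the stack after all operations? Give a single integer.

Answer: 6

Derivation:
After op 1 (push 18): stack=[18] mem=[0,0,0,0]
After op 2 (push 12): stack=[18,12] mem=[0,0,0,0]
After op 3 (RCL M3): stack=[18,12,0] mem=[0,0,0,0]
After op 4 (STO M2): stack=[18,12] mem=[0,0,0,0]
After op 5 (/): stack=[1] mem=[0,0,0,0]
After op 6 (dup): stack=[1,1] mem=[0,0,0,0]
After op 7 (dup): stack=[1,1,1] mem=[0,0,0,0]
After op 8 (STO M1): stack=[1,1] mem=[0,1,0,0]
After op 9 (+): stack=[2] mem=[0,1,0,0]
After op 10 (push 6): stack=[2,6] mem=[0,1,0,0]
After op 11 (RCL M1): stack=[2,6,1] mem=[0,1,0,0]
After op 12 (swap): stack=[2,1,6] mem=[0,1,0,0]
After op 13 (*): stack=[2,6] mem=[0,1,0,0]
After op 14 (RCL M2): stack=[2,6,0] mem=[0,1,0,0]
After op 15 (swap): stack=[2,0,6] mem=[0,1,0,0]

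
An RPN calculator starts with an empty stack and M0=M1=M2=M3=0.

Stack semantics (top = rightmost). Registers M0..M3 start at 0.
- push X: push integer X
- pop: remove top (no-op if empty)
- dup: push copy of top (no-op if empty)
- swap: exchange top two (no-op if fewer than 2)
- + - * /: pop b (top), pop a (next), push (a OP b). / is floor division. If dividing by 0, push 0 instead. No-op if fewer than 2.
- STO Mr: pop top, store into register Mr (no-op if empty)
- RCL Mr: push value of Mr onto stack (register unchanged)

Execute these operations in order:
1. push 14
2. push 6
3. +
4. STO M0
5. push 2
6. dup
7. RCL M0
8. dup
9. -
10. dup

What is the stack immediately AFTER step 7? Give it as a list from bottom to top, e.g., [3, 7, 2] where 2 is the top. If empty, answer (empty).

After op 1 (push 14): stack=[14] mem=[0,0,0,0]
After op 2 (push 6): stack=[14,6] mem=[0,0,0,0]
After op 3 (+): stack=[20] mem=[0,0,0,0]
After op 4 (STO M0): stack=[empty] mem=[20,0,0,0]
After op 5 (push 2): stack=[2] mem=[20,0,0,0]
After op 6 (dup): stack=[2,2] mem=[20,0,0,0]
After op 7 (RCL M0): stack=[2,2,20] mem=[20,0,0,0]

[2, 2, 20]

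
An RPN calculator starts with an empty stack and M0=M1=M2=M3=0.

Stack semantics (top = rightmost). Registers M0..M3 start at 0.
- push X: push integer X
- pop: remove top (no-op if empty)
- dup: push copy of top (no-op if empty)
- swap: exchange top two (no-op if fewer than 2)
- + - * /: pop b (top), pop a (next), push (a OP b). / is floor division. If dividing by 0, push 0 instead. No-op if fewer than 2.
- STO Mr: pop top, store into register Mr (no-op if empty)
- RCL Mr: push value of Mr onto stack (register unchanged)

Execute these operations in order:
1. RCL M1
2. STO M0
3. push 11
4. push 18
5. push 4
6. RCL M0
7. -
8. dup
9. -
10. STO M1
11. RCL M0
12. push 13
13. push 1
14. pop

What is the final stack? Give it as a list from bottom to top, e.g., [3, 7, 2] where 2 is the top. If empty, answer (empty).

After op 1 (RCL M1): stack=[0] mem=[0,0,0,0]
After op 2 (STO M0): stack=[empty] mem=[0,0,0,0]
After op 3 (push 11): stack=[11] mem=[0,0,0,0]
After op 4 (push 18): stack=[11,18] mem=[0,0,0,0]
After op 5 (push 4): stack=[11,18,4] mem=[0,0,0,0]
After op 6 (RCL M0): stack=[11,18,4,0] mem=[0,0,0,0]
After op 7 (-): stack=[11,18,4] mem=[0,0,0,0]
After op 8 (dup): stack=[11,18,4,4] mem=[0,0,0,0]
After op 9 (-): stack=[11,18,0] mem=[0,0,0,0]
After op 10 (STO M1): stack=[11,18] mem=[0,0,0,0]
After op 11 (RCL M0): stack=[11,18,0] mem=[0,0,0,0]
After op 12 (push 13): stack=[11,18,0,13] mem=[0,0,0,0]
After op 13 (push 1): stack=[11,18,0,13,1] mem=[0,0,0,0]
After op 14 (pop): stack=[11,18,0,13] mem=[0,0,0,0]

Answer: [11, 18, 0, 13]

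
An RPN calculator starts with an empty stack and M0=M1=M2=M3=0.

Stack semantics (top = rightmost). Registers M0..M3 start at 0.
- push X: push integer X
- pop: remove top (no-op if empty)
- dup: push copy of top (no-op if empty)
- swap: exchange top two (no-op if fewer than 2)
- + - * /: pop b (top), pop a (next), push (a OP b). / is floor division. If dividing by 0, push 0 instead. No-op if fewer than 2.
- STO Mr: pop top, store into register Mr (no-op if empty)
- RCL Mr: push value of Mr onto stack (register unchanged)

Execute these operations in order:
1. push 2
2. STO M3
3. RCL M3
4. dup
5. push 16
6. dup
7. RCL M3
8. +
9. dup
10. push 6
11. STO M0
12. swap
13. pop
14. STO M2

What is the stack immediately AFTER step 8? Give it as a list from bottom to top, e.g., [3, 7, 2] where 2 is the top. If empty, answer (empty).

After op 1 (push 2): stack=[2] mem=[0,0,0,0]
After op 2 (STO M3): stack=[empty] mem=[0,0,0,2]
After op 3 (RCL M3): stack=[2] mem=[0,0,0,2]
After op 4 (dup): stack=[2,2] mem=[0,0,0,2]
After op 5 (push 16): stack=[2,2,16] mem=[0,0,0,2]
After op 6 (dup): stack=[2,2,16,16] mem=[0,0,0,2]
After op 7 (RCL M3): stack=[2,2,16,16,2] mem=[0,0,0,2]
After op 8 (+): stack=[2,2,16,18] mem=[0,0,0,2]

[2, 2, 16, 18]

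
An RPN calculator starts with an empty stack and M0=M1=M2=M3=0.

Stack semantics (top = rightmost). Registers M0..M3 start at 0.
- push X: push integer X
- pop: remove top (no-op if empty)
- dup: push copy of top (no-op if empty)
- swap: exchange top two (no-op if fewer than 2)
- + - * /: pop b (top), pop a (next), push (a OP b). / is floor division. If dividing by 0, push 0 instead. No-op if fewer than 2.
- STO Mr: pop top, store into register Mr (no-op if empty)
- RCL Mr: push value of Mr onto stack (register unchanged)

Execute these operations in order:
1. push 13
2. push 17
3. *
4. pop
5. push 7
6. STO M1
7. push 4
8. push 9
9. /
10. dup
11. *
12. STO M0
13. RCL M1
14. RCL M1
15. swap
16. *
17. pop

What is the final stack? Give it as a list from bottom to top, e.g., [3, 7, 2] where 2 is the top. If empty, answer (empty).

After op 1 (push 13): stack=[13] mem=[0,0,0,0]
After op 2 (push 17): stack=[13,17] mem=[0,0,0,0]
After op 3 (*): stack=[221] mem=[0,0,0,0]
After op 4 (pop): stack=[empty] mem=[0,0,0,0]
After op 5 (push 7): stack=[7] mem=[0,0,0,0]
After op 6 (STO M1): stack=[empty] mem=[0,7,0,0]
After op 7 (push 4): stack=[4] mem=[0,7,0,0]
After op 8 (push 9): stack=[4,9] mem=[0,7,0,0]
After op 9 (/): stack=[0] mem=[0,7,0,0]
After op 10 (dup): stack=[0,0] mem=[0,7,0,0]
After op 11 (*): stack=[0] mem=[0,7,0,0]
After op 12 (STO M0): stack=[empty] mem=[0,7,0,0]
After op 13 (RCL M1): stack=[7] mem=[0,7,0,0]
After op 14 (RCL M1): stack=[7,7] mem=[0,7,0,0]
After op 15 (swap): stack=[7,7] mem=[0,7,0,0]
After op 16 (*): stack=[49] mem=[0,7,0,0]
After op 17 (pop): stack=[empty] mem=[0,7,0,0]

Answer: (empty)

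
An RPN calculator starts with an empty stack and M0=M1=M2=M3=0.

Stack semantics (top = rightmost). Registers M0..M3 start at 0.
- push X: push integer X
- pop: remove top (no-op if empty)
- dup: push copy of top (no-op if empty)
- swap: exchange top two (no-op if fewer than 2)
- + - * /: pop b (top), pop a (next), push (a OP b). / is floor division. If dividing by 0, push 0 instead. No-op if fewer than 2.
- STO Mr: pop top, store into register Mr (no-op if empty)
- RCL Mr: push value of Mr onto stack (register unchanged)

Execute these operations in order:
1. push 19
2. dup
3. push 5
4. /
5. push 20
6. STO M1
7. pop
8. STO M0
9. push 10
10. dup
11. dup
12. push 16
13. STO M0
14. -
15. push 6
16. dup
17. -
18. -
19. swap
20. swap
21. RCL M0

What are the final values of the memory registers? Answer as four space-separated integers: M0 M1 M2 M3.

After op 1 (push 19): stack=[19] mem=[0,0,0,0]
After op 2 (dup): stack=[19,19] mem=[0,0,0,0]
After op 3 (push 5): stack=[19,19,5] mem=[0,0,0,0]
After op 4 (/): stack=[19,3] mem=[0,0,0,0]
After op 5 (push 20): stack=[19,3,20] mem=[0,0,0,0]
After op 6 (STO M1): stack=[19,3] mem=[0,20,0,0]
After op 7 (pop): stack=[19] mem=[0,20,0,0]
After op 8 (STO M0): stack=[empty] mem=[19,20,0,0]
After op 9 (push 10): stack=[10] mem=[19,20,0,0]
After op 10 (dup): stack=[10,10] mem=[19,20,0,0]
After op 11 (dup): stack=[10,10,10] mem=[19,20,0,0]
After op 12 (push 16): stack=[10,10,10,16] mem=[19,20,0,0]
After op 13 (STO M0): stack=[10,10,10] mem=[16,20,0,0]
After op 14 (-): stack=[10,0] mem=[16,20,0,0]
After op 15 (push 6): stack=[10,0,6] mem=[16,20,0,0]
After op 16 (dup): stack=[10,0,6,6] mem=[16,20,0,0]
After op 17 (-): stack=[10,0,0] mem=[16,20,0,0]
After op 18 (-): stack=[10,0] mem=[16,20,0,0]
After op 19 (swap): stack=[0,10] mem=[16,20,0,0]
After op 20 (swap): stack=[10,0] mem=[16,20,0,0]
After op 21 (RCL M0): stack=[10,0,16] mem=[16,20,0,0]

Answer: 16 20 0 0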